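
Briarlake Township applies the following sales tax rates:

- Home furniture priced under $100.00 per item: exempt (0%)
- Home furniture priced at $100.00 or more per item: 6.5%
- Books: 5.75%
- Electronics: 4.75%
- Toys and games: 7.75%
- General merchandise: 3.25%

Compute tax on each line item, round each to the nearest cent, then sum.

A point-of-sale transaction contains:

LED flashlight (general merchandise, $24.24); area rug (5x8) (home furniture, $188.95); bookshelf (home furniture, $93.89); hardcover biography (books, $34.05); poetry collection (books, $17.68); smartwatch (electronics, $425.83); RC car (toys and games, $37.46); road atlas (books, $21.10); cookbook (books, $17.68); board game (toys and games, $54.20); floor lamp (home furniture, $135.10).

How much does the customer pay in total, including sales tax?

$1104.57

LED flashlight $24.24: general merchandise → 3.25% → $0.79
Area rug (5x8) $188.95: home furniture, $100.00 or more → 6.5% → $12.28
Bookshelf $93.89: home furniture, under $100.00 → 0% → $0.00
Hardcover biography $34.05: books → 5.75% → $1.96
Poetry collection $17.68: books → 5.75% → $1.02
Smartwatch $425.83: electronics → 4.75% → $20.23
RC car $37.46: toys and games → 7.75% → $2.90
Road atlas $21.10: books → 5.75% → $1.21
Cookbook $17.68: books → 5.75% → $1.02
Board game $54.20: toys and games → 7.75% → $4.20
Floor lamp $135.10: home furniture, $100.00 or more → 6.5% → $8.78
Subtotal = $1050.18; tax = $54.39; total due = $1104.57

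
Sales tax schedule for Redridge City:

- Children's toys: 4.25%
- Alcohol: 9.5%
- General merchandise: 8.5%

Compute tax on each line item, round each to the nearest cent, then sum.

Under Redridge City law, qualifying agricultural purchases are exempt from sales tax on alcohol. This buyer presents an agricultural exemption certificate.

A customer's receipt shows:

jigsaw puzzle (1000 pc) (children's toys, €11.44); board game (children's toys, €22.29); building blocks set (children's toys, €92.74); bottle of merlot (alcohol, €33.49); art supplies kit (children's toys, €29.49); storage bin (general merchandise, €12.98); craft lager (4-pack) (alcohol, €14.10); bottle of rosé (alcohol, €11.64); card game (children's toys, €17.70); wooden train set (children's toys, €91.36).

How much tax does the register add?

€12.36

Jigsaw puzzle (1000 pc) €11.44: children's toys → 4.25% → €0.49
Board game €22.29: children's toys → 4.25% → €0.95
Building blocks set €92.74: children's toys → 4.25% → €3.94
Bottle of merlot €33.49: alcohol, buyer-exempt → 0% → €0.00
Art supplies kit €29.49: children's toys → 4.25% → €1.25
Storage bin €12.98: general merchandise → 8.5% → €1.10
Craft lager (4-pack) €14.10: alcohol, buyer-exempt → 0% → €0.00
Bottle of rosé €11.64: alcohol, buyer-exempt → 0% → €0.00
Card game €17.70: children's toys → 4.25% → €0.75
Wooden train set €91.36: children's toys → 4.25% → €3.88
Total tax = €0.49 + €0.95 + €3.94 + €1.25 + €1.10 + €0.75 + €3.88 = €12.36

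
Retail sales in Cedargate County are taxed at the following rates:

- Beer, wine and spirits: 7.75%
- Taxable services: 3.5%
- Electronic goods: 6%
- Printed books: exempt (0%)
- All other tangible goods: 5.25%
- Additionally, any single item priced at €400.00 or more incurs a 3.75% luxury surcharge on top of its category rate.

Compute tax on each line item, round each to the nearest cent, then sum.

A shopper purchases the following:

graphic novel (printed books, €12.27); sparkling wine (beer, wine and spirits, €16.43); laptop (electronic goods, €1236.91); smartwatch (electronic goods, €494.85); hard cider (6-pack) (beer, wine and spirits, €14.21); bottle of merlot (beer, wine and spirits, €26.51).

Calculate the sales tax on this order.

€173.27

Graphic novel €12.27: printed books → 0% → €0.00
Sparkling wine €16.43: beer, wine and spirits → 7.75% → €1.27
Laptop €1236.91: electronic goods → 6% + 3.75% surcharge = 9.75% → €120.60
Smartwatch €494.85: electronic goods → 6% + 3.75% surcharge = 9.75% → €48.25
Hard cider (6-pack) €14.21: beer, wine and spirits → 7.75% → €1.10
Bottle of merlot €26.51: beer, wine and spirits → 7.75% → €2.05
Total tax = €1.27 + €120.60 + €48.25 + €1.10 + €2.05 = €173.27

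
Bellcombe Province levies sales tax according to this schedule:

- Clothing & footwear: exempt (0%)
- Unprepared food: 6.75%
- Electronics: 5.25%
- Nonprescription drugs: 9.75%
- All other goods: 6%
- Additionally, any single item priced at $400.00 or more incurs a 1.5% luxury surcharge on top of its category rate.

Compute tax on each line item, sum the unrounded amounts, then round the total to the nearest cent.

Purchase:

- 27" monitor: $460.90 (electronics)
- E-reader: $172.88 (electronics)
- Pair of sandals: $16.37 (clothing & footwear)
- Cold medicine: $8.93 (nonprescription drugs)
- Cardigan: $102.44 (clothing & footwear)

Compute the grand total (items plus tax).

$802.58

27" monitor $460.90: electronics → 5.25% + 1.5% surcharge = 6.75% → $31.11075
E-reader $172.88: electronics → 5.25% → $9.0762
Pair of sandals $16.37: clothing & footwear → 0% → $0.00
Cold medicine $8.93: nonprescription drugs → 9.75% → $0.870675
Cardigan $102.44: clothing & footwear → 0% → $0.00
Subtotal = $761.52; unrounded tax = $41.057625 → $41.06; total due = $802.58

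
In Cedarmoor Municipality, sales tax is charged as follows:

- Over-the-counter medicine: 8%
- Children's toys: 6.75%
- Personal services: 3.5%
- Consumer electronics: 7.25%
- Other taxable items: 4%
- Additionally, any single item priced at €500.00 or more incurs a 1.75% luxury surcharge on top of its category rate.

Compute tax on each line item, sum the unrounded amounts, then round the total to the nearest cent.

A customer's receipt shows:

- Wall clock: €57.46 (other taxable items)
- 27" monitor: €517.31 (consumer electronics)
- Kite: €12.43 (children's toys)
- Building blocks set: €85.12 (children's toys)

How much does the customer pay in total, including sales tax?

Wall clock €57.46: other taxable items → 4% → €2.2984
27" monitor €517.31: consumer electronics → 7.25% + 1.75% surcharge = 9% → €46.5579
Kite €12.43: children's toys → 6.75% → €0.839025
Building blocks set €85.12: children's toys → 6.75% → €5.7456
Subtotal = €672.32; unrounded tax = €55.440925 → €55.44; total due = €727.76

€727.76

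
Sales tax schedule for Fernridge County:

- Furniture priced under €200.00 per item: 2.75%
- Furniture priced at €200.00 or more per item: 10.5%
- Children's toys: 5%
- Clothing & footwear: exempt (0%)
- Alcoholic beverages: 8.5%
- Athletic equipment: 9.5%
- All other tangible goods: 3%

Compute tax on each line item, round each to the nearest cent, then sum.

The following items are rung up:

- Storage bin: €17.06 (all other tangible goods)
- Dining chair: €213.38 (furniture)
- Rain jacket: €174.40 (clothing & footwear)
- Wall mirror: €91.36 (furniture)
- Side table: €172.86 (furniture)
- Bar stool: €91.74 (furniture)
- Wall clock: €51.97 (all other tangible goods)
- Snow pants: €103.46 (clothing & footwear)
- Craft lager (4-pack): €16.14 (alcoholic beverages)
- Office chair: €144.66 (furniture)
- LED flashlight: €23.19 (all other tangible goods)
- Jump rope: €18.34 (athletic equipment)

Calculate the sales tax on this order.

€42.04

Storage bin €17.06: all other tangible goods → 3% → €0.51
Dining chair €213.38: furniture, €200.00 or more → 10.5% → €22.40
Rain jacket €174.40: clothing & footwear → 0% → €0.00
Wall mirror €91.36: furniture, under €200.00 → 2.75% → €2.51
Side table €172.86: furniture, under €200.00 → 2.75% → €4.75
Bar stool €91.74: furniture, under €200.00 → 2.75% → €2.52
Wall clock €51.97: all other tangible goods → 3% → €1.56
Snow pants €103.46: clothing & footwear → 0% → €0.00
Craft lager (4-pack) €16.14: alcoholic beverages → 8.5% → €1.37
Office chair €144.66: furniture, under €200.00 → 2.75% → €3.98
LED flashlight €23.19: all other tangible goods → 3% → €0.70
Jump rope €18.34: athletic equipment → 9.5% → €1.74
Total tax = €0.51 + €22.40 + €2.51 + €4.75 + €2.52 + €1.56 + €1.37 + €3.98 + €0.70 + €1.74 = €42.04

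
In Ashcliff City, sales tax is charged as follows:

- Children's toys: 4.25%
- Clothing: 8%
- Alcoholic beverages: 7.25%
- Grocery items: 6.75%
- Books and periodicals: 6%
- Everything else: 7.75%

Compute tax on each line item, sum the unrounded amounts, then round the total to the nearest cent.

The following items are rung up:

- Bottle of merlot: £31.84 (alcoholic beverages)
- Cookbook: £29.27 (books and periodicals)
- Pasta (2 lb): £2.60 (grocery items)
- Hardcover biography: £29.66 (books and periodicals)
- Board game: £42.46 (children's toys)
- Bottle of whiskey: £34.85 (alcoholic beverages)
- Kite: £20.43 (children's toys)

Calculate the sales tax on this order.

Bottle of merlot £31.84: alcoholic beverages → 7.25% → £2.3084
Cookbook £29.27: books and periodicals → 6% → £1.7562
Pasta (2 lb) £2.60: grocery items → 6.75% → £0.1755
Hardcover biography £29.66: books and periodicals → 6% → £1.7796
Board game £42.46: children's toys → 4.25% → £1.80455
Bottle of whiskey £34.85: alcoholic beverages → 7.25% → £2.526625
Kite £20.43: children's toys → 4.25% → £0.868275
Unrounded tax sum = £11.21915 → £11.22

£11.22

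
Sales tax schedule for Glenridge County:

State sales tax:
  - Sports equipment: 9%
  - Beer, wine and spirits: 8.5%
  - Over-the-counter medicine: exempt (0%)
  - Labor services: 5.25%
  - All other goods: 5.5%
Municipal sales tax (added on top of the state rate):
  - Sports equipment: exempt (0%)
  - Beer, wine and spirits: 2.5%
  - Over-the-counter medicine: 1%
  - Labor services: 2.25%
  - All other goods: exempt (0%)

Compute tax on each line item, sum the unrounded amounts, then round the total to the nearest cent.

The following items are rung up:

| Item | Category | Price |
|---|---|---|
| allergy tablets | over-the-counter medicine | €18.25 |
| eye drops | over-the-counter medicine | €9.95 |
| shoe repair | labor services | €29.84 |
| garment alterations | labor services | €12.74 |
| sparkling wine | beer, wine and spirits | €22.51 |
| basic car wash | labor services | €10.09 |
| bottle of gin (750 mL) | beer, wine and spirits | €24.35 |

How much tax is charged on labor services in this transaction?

Shoe repair €29.84: labor services → 5.25% + 2.25% municipal = 7.5% → €2.238
Garment alterations €12.74: labor services → 5.25% + 2.25% municipal = 7.5% → €0.9555
Basic car wash €10.09: labor services → 5.25% + 2.25% municipal = 7.5% → €0.75675
Tax on labor services: unrounded sum = €3.95025 → €3.95

€3.95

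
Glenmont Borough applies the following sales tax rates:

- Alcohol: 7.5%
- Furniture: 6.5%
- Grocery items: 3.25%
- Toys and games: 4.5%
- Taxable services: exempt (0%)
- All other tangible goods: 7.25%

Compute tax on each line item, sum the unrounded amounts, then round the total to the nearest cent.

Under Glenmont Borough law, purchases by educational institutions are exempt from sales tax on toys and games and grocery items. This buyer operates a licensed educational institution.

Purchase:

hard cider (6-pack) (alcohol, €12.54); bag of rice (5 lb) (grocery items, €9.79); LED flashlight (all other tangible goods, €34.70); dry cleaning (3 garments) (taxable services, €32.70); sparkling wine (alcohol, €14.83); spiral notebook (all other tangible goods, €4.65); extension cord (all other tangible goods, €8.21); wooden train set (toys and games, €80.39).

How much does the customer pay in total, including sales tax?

Hard cider (6-pack) €12.54: alcohol → 7.5% → €0.9405
Bag of rice (5 lb) €9.79: grocery items, buyer-exempt → 0% → €0.00
LED flashlight €34.70: all other tangible goods → 7.25% → €2.51575
Dry cleaning (3 garments) €32.70: taxable services → 0% → €0.00
Sparkling wine €14.83: alcohol → 7.5% → €1.11225
Spiral notebook €4.65: all other tangible goods → 7.25% → €0.337125
Extension cord €8.21: all other tangible goods → 7.25% → €0.595225
Wooden train set €80.39: toys and games, buyer-exempt → 0% → €0.00
Subtotal = €197.81; unrounded tax = €5.50085 → €5.50; total due = €203.31

€203.31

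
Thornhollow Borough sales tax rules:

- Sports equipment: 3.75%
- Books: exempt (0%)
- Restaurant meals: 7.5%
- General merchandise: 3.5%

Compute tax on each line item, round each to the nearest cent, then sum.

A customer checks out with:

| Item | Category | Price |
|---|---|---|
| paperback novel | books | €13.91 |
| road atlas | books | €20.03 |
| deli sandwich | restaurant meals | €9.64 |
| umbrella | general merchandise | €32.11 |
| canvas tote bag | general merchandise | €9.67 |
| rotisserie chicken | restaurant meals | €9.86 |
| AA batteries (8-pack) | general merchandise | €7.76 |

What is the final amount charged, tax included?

€106.17

Paperback novel €13.91: books → 0% → €0.00
Road atlas €20.03: books → 0% → €0.00
Deli sandwich €9.64: restaurant meals → 7.5% → €0.72
Umbrella €32.11: general merchandise → 3.5% → €1.12
Canvas tote bag €9.67: general merchandise → 3.5% → €0.34
Rotisserie chicken €9.86: restaurant meals → 7.5% → €0.74
AA batteries (8-pack) €7.76: general merchandise → 3.5% → €0.27
Subtotal = €102.98; tax = €3.19; total due = €106.17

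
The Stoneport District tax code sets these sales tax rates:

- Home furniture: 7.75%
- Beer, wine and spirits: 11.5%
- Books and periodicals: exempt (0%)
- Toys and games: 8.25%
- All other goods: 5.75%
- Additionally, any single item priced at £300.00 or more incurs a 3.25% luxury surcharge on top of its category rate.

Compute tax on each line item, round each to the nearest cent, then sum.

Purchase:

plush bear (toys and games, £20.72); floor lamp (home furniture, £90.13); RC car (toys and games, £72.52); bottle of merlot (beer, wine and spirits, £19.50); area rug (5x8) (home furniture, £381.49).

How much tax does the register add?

Plush bear £20.72: toys and games → 8.25% → £1.71
Floor lamp £90.13: home furniture → 7.75% → £6.99
RC car £72.52: toys and games → 8.25% → £5.98
Bottle of merlot £19.50: beer, wine and spirits → 11.5% → £2.24
Area rug (5x8) £381.49: home furniture → 7.75% + 3.25% surcharge = 11% → £41.96
Total tax = £1.71 + £6.99 + £5.98 + £2.24 + £41.96 = £58.88

£58.88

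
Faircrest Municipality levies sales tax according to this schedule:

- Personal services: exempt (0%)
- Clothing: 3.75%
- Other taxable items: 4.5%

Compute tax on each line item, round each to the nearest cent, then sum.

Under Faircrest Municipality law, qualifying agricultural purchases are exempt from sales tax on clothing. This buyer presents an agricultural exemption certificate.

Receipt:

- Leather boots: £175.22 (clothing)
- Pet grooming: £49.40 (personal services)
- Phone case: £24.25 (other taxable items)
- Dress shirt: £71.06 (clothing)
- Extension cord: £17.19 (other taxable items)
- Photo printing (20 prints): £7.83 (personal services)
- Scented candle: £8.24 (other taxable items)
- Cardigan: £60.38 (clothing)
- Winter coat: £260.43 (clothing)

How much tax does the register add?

£2.23

Leather boots £175.22: clothing, buyer-exempt → 0% → £0.00
Pet grooming £49.40: personal services → 0% → £0.00
Phone case £24.25: other taxable items → 4.5% → £1.09
Dress shirt £71.06: clothing, buyer-exempt → 0% → £0.00
Extension cord £17.19: other taxable items → 4.5% → £0.77
Photo printing (20 prints) £7.83: personal services → 0% → £0.00
Scented candle £8.24: other taxable items → 4.5% → £0.37
Cardigan £60.38: clothing, buyer-exempt → 0% → £0.00
Winter coat £260.43: clothing, buyer-exempt → 0% → £0.00
Total tax = £1.09 + £0.77 + £0.37 = £2.23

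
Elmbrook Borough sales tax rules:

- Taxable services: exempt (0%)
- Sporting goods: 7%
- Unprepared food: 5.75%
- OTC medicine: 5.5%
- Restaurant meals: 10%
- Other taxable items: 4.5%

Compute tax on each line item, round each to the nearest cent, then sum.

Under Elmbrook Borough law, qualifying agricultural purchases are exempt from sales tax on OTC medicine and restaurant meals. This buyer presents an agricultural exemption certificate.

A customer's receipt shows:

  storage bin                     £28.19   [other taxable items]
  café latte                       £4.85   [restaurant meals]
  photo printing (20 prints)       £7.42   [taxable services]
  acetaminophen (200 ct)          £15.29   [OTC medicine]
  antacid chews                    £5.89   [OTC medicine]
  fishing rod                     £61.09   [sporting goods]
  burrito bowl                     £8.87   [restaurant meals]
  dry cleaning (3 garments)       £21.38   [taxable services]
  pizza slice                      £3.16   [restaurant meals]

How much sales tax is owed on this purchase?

£5.55

Storage bin £28.19: other taxable items → 4.5% → £1.27
Café latte £4.85: restaurant meals, buyer-exempt → 0% → £0.00
Photo printing (20 prints) £7.42: taxable services → 0% → £0.00
Acetaminophen (200 ct) £15.29: OTC medicine, buyer-exempt → 0% → £0.00
Antacid chews £5.89: OTC medicine, buyer-exempt → 0% → £0.00
Fishing rod £61.09: sporting goods → 7% → £4.28
Burrito bowl £8.87: restaurant meals, buyer-exempt → 0% → £0.00
Dry cleaning (3 garments) £21.38: taxable services → 0% → £0.00
Pizza slice £3.16: restaurant meals, buyer-exempt → 0% → £0.00
Total tax = £1.27 + £4.28 = £5.55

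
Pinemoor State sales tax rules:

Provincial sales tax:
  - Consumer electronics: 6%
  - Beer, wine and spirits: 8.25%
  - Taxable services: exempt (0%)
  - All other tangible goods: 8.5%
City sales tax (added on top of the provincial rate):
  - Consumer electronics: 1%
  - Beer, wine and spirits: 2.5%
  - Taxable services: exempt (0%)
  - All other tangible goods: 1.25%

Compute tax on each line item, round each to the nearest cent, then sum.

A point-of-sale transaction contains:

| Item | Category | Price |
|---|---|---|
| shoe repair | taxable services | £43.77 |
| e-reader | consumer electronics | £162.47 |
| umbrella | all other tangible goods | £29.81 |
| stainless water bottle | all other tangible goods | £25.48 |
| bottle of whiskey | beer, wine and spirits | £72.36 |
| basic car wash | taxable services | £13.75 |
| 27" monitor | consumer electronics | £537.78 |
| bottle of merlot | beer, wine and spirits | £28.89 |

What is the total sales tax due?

£65.29

Shoe repair £43.77: taxable services → 0% + 0% city = 0% → £0.00
E-reader £162.47: consumer electronics → 6% + 1% city = 7% → £11.37
Umbrella £29.81: all other tangible goods → 8.5% + 1.25% city = 9.75% → £2.91
Stainless water bottle £25.48: all other tangible goods → 8.5% + 1.25% city = 9.75% → £2.48
Bottle of whiskey £72.36: beer, wine and spirits → 8.25% + 2.5% city = 10.75% → £7.78
Basic car wash £13.75: taxable services → 0% + 0% city = 0% → £0.00
27" monitor £537.78: consumer electronics → 6% + 1% city = 7% → £37.64
Bottle of merlot £28.89: beer, wine and spirits → 8.25% + 2.5% city = 10.75% → £3.11
Total tax = £11.37 + £2.91 + £2.48 + £7.78 + £37.64 + £3.11 = £65.29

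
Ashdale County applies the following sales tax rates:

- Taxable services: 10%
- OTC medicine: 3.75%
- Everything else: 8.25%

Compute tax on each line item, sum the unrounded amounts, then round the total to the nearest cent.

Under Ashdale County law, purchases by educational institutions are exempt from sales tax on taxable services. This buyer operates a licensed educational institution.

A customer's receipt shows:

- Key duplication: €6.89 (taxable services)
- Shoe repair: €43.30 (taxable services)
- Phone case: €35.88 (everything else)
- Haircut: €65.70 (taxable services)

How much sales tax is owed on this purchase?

€2.96

Key duplication €6.89: taxable services, buyer-exempt → 0% → €0.00
Shoe repair €43.30: taxable services, buyer-exempt → 0% → €0.00
Phone case €35.88: everything else → 8.25% → €2.9601
Haircut €65.70: taxable services, buyer-exempt → 0% → €0.00
Unrounded tax sum = €2.9601 → €2.96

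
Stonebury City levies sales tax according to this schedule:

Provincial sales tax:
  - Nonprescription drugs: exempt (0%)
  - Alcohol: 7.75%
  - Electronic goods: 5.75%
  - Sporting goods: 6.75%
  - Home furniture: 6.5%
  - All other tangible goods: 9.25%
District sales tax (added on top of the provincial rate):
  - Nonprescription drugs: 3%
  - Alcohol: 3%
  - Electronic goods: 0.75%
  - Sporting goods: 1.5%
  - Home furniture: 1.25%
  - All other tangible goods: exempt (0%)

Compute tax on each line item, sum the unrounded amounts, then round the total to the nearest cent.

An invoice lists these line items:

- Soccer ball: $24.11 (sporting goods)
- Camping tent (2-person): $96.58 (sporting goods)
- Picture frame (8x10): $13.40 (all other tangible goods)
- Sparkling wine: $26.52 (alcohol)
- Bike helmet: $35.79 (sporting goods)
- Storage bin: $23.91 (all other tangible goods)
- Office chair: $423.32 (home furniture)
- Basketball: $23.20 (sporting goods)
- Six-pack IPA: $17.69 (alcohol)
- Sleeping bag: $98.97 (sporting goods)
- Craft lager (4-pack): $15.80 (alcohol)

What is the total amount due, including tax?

Soccer ball $24.11: sporting goods → 6.75% + 1.5% district = 8.25% → $1.989075
Camping tent (2-person) $96.58: sporting goods → 6.75% + 1.5% district = 8.25% → $7.96785
Picture frame (8x10) $13.40: all other tangible goods → 9.25% + 0% district = 9.25% → $1.2395
Sparkling wine $26.52: alcohol → 7.75% + 3% district = 10.75% → $2.8509
Bike helmet $35.79: sporting goods → 6.75% + 1.5% district = 8.25% → $2.952675
Storage bin $23.91: all other tangible goods → 9.25% + 0% district = 9.25% → $2.211675
Office chair $423.32: home furniture → 6.5% + 1.25% district = 7.75% → $32.8073
Basketball $23.20: sporting goods → 6.75% + 1.5% district = 8.25% → $1.914
Six-pack IPA $17.69: alcohol → 7.75% + 3% district = 10.75% → $1.901675
Sleeping bag $98.97: sporting goods → 6.75% + 1.5% district = 8.25% → $8.165025
Craft lager (4-pack) $15.80: alcohol → 7.75% + 3% district = 10.75% → $1.6985
Subtotal = $799.29; unrounded tax = $65.698175 → $65.70; total due = $864.99

$864.99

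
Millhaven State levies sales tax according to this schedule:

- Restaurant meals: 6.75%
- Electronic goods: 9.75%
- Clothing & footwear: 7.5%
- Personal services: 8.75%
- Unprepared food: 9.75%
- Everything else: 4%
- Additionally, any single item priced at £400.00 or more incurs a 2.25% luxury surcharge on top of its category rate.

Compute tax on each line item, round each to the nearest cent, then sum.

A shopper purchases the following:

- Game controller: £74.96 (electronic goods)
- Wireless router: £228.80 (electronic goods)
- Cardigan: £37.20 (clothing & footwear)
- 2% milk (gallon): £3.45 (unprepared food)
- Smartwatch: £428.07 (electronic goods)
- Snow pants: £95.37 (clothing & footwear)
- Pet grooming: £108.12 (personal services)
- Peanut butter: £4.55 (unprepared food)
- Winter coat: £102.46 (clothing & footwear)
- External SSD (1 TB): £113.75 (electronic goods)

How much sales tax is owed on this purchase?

Game controller £74.96: electronic goods → 9.75% → £7.31
Wireless router £228.80: electronic goods → 9.75% → £22.31
Cardigan £37.20: clothing & footwear → 7.5% → £2.79
2% milk (gallon) £3.45: unprepared food → 9.75% → £0.34
Smartwatch £428.07: electronic goods → 9.75% + 2.25% surcharge = 12% → £51.37
Snow pants £95.37: clothing & footwear → 7.5% → £7.15
Pet grooming £108.12: personal services → 8.75% → £9.46
Peanut butter £4.55: unprepared food → 9.75% → £0.44
Winter coat £102.46: clothing & footwear → 7.5% → £7.68
External SSD (1 TB) £113.75: electronic goods → 9.75% → £11.09
Total tax = £7.31 + £22.31 + £2.79 + £0.34 + £51.37 + £7.15 + £9.46 + £0.44 + £7.68 + £11.09 = £119.94

£119.94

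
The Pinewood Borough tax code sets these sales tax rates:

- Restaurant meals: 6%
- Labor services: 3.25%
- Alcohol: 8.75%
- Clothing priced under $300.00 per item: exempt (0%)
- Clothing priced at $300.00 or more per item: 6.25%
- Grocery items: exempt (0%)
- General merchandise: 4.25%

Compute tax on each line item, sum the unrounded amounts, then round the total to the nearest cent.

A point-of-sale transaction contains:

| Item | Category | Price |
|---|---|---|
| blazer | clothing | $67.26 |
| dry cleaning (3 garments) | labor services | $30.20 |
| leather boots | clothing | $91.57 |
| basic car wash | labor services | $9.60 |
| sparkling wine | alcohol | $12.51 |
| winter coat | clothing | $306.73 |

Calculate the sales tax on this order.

$21.56

Blazer $67.26: clothing, under $300.00 → 0% → $0.00
Dry cleaning (3 garments) $30.20: labor services → 3.25% → $0.9815
Leather boots $91.57: clothing, under $300.00 → 0% → $0.00
Basic car wash $9.60: labor services → 3.25% → $0.312
Sparkling wine $12.51: alcohol → 8.75% → $1.094625
Winter coat $306.73: clothing, $300.00 or more → 6.25% → $19.170625
Unrounded tax sum = $21.55875 → $21.56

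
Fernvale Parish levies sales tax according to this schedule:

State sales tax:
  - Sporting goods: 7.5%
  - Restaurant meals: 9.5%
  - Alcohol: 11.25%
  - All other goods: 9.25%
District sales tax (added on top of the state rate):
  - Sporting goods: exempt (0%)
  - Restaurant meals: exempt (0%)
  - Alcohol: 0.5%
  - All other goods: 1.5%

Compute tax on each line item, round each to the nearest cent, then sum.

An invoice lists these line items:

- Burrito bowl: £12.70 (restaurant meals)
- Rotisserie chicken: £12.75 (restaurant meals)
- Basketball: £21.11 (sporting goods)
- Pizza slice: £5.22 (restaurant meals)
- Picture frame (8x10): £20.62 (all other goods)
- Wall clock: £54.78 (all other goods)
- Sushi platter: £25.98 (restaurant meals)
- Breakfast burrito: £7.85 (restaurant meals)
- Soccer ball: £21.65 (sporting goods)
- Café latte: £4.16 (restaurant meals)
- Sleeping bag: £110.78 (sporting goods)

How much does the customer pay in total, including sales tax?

Burrito bowl £12.70: restaurant meals → 9.5% + 0% district = 9.5% → £1.21
Rotisserie chicken £12.75: restaurant meals → 9.5% + 0% district = 9.5% → £1.21
Basketball £21.11: sporting goods → 7.5% + 0% district = 7.5% → £1.58
Pizza slice £5.22: restaurant meals → 9.5% + 0% district = 9.5% → £0.50
Picture frame (8x10) £20.62: all other goods → 9.25% + 1.5% district = 10.75% → £2.22
Wall clock £54.78: all other goods → 9.25% + 1.5% district = 10.75% → £5.89
Sushi platter £25.98: restaurant meals → 9.5% + 0% district = 9.5% → £2.47
Breakfast burrito £7.85: restaurant meals → 9.5% + 0% district = 9.5% → £0.75
Soccer ball £21.65: sporting goods → 7.5% + 0% district = 7.5% → £1.62
Café latte £4.16: restaurant meals → 9.5% + 0% district = 9.5% → £0.40
Sleeping bag £110.78: sporting goods → 7.5% + 0% district = 7.5% → £8.31
Subtotal = £297.60; tax = £26.16; total due = £323.76

£323.76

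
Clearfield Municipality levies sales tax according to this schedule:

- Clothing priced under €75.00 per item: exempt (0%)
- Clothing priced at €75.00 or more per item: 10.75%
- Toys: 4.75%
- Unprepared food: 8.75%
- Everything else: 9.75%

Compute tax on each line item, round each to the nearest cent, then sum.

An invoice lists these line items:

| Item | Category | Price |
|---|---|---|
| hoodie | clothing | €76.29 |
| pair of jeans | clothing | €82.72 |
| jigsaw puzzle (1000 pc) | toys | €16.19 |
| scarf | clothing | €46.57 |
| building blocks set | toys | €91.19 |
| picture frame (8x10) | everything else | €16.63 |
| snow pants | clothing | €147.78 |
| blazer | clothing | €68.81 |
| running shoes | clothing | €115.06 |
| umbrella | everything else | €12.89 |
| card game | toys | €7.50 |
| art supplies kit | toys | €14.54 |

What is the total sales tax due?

€54.38

Hoodie €76.29: clothing, €75.00 or more → 10.75% → €8.20
Pair of jeans €82.72: clothing, €75.00 or more → 10.75% → €8.89
Jigsaw puzzle (1000 pc) €16.19: toys → 4.75% → €0.77
Scarf €46.57: clothing, under €75.00 → 0% → €0.00
Building blocks set €91.19: toys → 4.75% → €4.33
Picture frame (8x10) €16.63: everything else → 9.75% → €1.62
Snow pants €147.78: clothing, €75.00 or more → 10.75% → €15.89
Blazer €68.81: clothing, under €75.00 → 0% → €0.00
Running shoes €115.06: clothing, €75.00 or more → 10.75% → €12.37
Umbrella €12.89: everything else → 9.75% → €1.26
Card game €7.50: toys → 4.75% → €0.36
Art supplies kit €14.54: toys → 4.75% → €0.69
Total tax = €8.20 + €8.89 + €0.77 + €4.33 + €1.62 + €15.89 + €12.37 + €1.26 + €0.36 + €0.69 = €54.38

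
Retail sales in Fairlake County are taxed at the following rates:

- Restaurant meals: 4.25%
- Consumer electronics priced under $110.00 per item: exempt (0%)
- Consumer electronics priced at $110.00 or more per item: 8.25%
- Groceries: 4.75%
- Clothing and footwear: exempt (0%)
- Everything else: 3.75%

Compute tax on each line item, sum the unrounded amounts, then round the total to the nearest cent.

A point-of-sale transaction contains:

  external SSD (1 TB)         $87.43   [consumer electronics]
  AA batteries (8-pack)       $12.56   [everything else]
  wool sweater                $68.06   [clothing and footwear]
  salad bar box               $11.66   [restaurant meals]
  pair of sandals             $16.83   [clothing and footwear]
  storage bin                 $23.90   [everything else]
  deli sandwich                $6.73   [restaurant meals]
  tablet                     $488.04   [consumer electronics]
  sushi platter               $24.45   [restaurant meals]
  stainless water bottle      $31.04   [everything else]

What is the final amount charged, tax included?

External SSD (1 TB) $87.43: consumer electronics, under $110.00 → 0% → $0.00
AA batteries (8-pack) $12.56: everything else → 3.75% → $0.471
Wool sweater $68.06: clothing and footwear → 0% → $0.00
Salad bar box $11.66: restaurant meals → 4.25% → $0.49555
Pair of sandals $16.83: clothing and footwear → 0% → $0.00
Storage bin $23.90: everything else → 3.75% → $0.89625
Deli sandwich $6.73: restaurant meals → 4.25% → $0.286025
Tablet $488.04: consumer electronics, $110.00 or more → 8.25% → $40.2633
Sushi platter $24.45: restaurant meals → 4.25% → $1.039125
Stainless water bottle $31.04: everything else → 3.75% → $1.164
Subtotal = $770.70; unrounded tax = $44.61525 → $44.62; total due = $815.32

$815.32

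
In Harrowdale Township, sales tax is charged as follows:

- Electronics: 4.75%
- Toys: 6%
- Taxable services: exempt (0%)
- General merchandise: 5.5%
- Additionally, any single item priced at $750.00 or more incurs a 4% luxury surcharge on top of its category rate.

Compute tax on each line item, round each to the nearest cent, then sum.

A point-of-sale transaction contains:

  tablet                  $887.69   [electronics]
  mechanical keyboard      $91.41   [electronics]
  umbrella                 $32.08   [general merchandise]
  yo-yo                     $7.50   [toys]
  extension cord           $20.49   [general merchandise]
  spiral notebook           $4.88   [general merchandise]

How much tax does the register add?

$85.62

Tablet $887.69: electronics → 4.75% + 4% surcharge = 8.75% → $77.67
Mechanical keyboard $91.41: electronics → 4.75% → $4.34
Umbrella $32.08: general merchandise → 5.5% → $1.76
Yo-yo $7.50: toys → 6% → $0.45
Extension cord $20.49: general merchandise → 5.5% → $1.13
Spiral notebook $4.88: general merchandise → 5.5% → $0.27
Total tax = $77.67 + $4.34 + $1.76 + $0.45 + $1.13 + $0.27 = $85.62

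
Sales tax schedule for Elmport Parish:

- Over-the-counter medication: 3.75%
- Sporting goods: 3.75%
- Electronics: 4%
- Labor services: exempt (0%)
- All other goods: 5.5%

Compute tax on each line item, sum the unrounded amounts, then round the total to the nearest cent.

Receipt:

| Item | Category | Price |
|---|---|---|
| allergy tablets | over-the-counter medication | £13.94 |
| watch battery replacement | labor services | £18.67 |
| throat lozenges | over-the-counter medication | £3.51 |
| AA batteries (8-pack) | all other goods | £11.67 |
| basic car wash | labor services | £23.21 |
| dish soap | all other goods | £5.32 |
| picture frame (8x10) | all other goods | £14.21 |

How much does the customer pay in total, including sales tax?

£92.90

Allergy tablets £13.94: over-the-counter medication → 3.75% → £0.52275
Watch battery replacement £18.67: labor services → 0% → £0.00
Throat lozenges £3.51: over-the-counter medication → 3.75% → £0.131625
AA batteries (8-pack) £11.67: all other goods → 5.5% → £0.64185
Basic car wash £23.21: labor services → 0% → £0.00
Dish soap £5.32: all other goods → 5.5% → £0.2926
Picture frame (8x10) £14.21: all other goods → 5.5% → £0.78155
Subtotal = £90.53; unrounded tax = £2.370375 → £2.37; total due = £92.90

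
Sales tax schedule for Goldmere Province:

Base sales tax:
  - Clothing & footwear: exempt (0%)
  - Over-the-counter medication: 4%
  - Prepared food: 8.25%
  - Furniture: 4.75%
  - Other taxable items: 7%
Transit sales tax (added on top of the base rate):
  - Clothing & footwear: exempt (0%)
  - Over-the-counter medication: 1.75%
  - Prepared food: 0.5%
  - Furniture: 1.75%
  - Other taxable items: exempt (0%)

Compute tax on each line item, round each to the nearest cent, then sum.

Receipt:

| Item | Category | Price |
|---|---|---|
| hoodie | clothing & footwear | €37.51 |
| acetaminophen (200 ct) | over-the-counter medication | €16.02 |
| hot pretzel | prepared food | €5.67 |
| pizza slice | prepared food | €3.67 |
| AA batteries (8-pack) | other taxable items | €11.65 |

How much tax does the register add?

Hoodie €37.51: clothing & footwear → 0% + 0% transit = 0% → €0.00
Acetaminophen (200 ct) €16.02: over-the-counter medication → 4% + 1.75% transit = 5.75% → €0.92
Hot pretzel €5.67: prepared food → 8.25% + 0.5% transit = 8.75% → €0.50
Pizza slice €3.67: prepared food → 8.25% + 0.5% transit = 8.75% → €0.32
AA batteries (8-pack) €11.65: other taxable items → 7% + 0% transit = 7% → €0.82
Total tax = €0.92 + €0.50 + €0.32 + €0.82 = €2.56

€2.56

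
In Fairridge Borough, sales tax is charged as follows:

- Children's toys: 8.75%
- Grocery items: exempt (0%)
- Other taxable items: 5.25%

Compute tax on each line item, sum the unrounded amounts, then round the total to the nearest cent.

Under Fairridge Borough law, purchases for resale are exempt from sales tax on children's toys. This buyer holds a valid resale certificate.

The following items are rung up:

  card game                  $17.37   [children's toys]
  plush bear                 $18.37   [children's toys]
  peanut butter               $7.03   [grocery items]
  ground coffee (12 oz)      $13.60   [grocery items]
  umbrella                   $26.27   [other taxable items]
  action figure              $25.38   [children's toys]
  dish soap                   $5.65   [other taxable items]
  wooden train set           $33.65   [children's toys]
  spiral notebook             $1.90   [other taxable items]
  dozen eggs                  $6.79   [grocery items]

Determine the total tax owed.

Card game $17.37: children's toys, buyer-exempt → 0% → $0.00
Plush bear $18.37: children's toys, buyer-exempt → 0% → $0.00
Peanut butter $7.03: grocery items → 0% → $0.00
Ground coffee (12 oz) $13.60: grocery items → 0% → $0.00
Umbrella $26.27: other taxable items → 5.25% → $1.379175
Action figure $25.38: children's toys, buyer-exempt → 0% → $0.00
Dish soap $5.65: other taxable items → 5.25% → $0.296625
Wooden train set $33.65: children's toys, buyer-exempt → 0% → $0.00
Spiral notebook $1.90: other taxable items → 5.25% → $0.09975
Dozen eggs $6.79: grocery items → 0% → $0.00
Unrounded tax sum = $1.77555 → $1.78

$1.78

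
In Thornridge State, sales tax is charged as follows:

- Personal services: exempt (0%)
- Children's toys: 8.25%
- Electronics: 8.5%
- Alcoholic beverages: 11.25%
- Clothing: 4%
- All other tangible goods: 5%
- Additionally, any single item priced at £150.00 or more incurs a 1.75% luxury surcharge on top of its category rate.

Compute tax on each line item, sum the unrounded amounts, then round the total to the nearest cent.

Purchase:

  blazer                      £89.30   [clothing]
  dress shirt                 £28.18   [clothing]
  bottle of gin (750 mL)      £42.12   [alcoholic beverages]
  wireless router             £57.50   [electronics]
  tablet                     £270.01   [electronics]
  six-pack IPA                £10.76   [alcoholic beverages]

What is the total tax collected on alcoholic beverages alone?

£5.95

Bottle of gin (750 mL) £42.12: alcoholic beverages → 11.25% → £4.7385
Six-pack IPA £10.76: alcoholic beverages → 11.25% → £1.2105
Tax on alcoholic beverages: unrounded sum = £5.949 → £5.95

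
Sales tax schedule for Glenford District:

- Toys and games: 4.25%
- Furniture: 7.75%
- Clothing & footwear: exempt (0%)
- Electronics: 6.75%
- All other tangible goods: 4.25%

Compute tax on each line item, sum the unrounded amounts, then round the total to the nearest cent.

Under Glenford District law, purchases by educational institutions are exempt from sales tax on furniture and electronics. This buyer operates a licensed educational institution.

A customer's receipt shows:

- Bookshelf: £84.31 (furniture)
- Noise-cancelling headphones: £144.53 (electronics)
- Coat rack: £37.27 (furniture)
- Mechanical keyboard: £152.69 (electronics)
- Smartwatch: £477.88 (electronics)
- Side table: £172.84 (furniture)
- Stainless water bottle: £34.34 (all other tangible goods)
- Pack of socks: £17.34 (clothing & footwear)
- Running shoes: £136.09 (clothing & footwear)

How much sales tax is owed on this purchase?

£1.46

Bookshelf £84.31: furniture, buyer-exempt → 0% → £0.00
Noise-cancelling headphones £144.53: electronics, buyer-exempt → 0% → £0.00
Coat rack £37.27: furniture, buyer-exempt → 0% → £0.00
Mechanical keyboard £152.69: electronics, buyer-exempt → 0% → £0.00
Smartwatch £477.88: electronics, buyer-exempt → 0% → £0.00
Side table £172.84: furniture, buyer-exempt → 0% → £0.00
Stainless water bottle £34.34: all other tangible goods → 4.25% → £1.45945
Pack of socks £17.34: clothing & footwear → 0% → £0.00
Running shoes £136.09: clothing & footwear → 0% → £0.00
Unrounded tax sum = £1.45945 → £1.46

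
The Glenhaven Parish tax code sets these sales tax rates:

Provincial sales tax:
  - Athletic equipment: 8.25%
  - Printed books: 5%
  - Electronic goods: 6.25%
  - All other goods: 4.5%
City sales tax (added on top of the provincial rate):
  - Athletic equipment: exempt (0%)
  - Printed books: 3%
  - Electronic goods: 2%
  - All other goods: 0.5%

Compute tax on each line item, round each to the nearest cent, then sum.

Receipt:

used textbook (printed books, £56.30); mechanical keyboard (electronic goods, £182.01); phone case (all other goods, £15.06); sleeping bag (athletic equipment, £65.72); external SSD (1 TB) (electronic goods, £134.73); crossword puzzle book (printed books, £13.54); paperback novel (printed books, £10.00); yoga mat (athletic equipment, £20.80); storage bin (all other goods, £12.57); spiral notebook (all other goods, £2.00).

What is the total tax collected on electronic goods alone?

Mechanical keyboard £182.01: electronic goods → 6.25% + 2% city = 8.25% → £15.02
External SSD (1 TB) £134.73: electronic goods → 6.25% + 2% city = 8.25% → £11.12
Tax on electronic goods = £15.02 + £11.12 = £26.14

£26.14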